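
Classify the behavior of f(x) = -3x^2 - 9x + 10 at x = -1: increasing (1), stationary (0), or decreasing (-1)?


Compute f'(x) to determine behavior:
f'(x) = -6x - 9
f'(-1) = -6 * (-1) - 9
= 6 - 9
= -3
Since f'(-1) < 0, the function is decreasing (-1)

-1


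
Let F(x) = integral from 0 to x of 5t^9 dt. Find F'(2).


By the Fundamental Theorem of Calculus (Part 1):
If F(x) = integral from 0 to x of f(t) dt, then F'(x) = f(x)
Here f(t) = 5t^9
So F'(x) = 5x^9
Evaluate at x = 2:
F'(2) = 5 * 2^9
= 5 * 512
= 2560

2560


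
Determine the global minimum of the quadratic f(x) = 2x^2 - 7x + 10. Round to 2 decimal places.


For a quadratic f(x) = ax^2 + bx + c with a > 0, the minimum is at the vertex.
Vertex x-coordinate: x = -b/(2a)
x = -(-7) / (2 * 2)
x = 7/4
Substitute back to find the minimum value:
f(7/4) = 2 * (7/4)^2 - 7 * (7/4) + 10
= 49/8 - 49/4 + 10
= 31/8 ≈ 3.88

3.88


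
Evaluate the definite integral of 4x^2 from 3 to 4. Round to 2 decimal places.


Find the antiderivative of 4x^2:
F(x) = 4/3 * x^3
Apply the Fundamental Theorem of Calculus:
F(4) - F(3)
= 4/3 * 4^3 - 4/3 * 3^3
= 4/3 * (64 - 27)
= 4/3 * 37
= 148/3 ≈ 49.33

49.33


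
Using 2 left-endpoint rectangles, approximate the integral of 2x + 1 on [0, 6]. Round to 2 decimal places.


Left Riemann sum uses left endpoints of each subinterval.
Interval: [0, 6], n = 2
dx = (6 - 0) / 2 = 3
Left endpoints: [0, 3]
f values: [1, 7]
Sum = dx * (sum of f values)
= 3 * 8
= 24 = 24.00

24.00


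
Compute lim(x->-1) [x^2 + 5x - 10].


Since polynomials are continuous, we use direct substitution.
lim(x->-1) of x^2 + 5x - 10
= 1 * (-1)^2 + 5 * (-1) - 10
= 1 - 5 - 10
= -14

-14


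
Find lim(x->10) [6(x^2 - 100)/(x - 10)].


Direct substitution gives 0/0, so we factor the numerator.
Factor: 6(x^2 - 100) = 6 * (x - 10)(x + 10)
Cancel the common factor (x - 10):
6(x^2 - 100)/(x - 10) = 6 * (x + 10)
Now substitute x = 10:
= 6 * (10 + 10) = 120

120


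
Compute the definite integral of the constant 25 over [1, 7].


The integral of a constant k over [a, b] equals k * (b - a).
integral from 1 to 7 of 25 dx
= 25 * (7 - 1)
= 25 * 6
= 150

150


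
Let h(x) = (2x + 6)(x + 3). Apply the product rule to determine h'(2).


Let u(x) = 2x + 6 and v(x) = x + 3
u'(x) = 2
v'(x) = 1
Product rule: h'(x) = u'(x)*v(x) + u(x)*v'(x)
= 2 * (x + 3) + (2x + 6) * 1
At x = 2:
u(2) = 2 * 2 + 6 = 10
v(2) = 1 * 2 + 3 = 5
h'(2) = 2 * 5 + 10 * 1
= 10 + 10
= 20

20


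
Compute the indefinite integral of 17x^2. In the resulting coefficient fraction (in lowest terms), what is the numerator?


Apply the power rule for integration:
integral of ax^n dx = a/(n+1) * x^(n+1) + C
integral of 17x^2 dx
= 17/3 * x^3 + C
The coefficient in lowest terms is 17/3, and its numerator is 17

17


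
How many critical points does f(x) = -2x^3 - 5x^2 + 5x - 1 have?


Find where f'(x) = 0:
f(x) = -2x^3 - 5x^2 + 5x - 1
f'(x) = -6x^2 - 10x + 5
This is a quadratic in x. Use the discriminant to count real roots.
Discriminant = (-10)^2 - 4 * (-6) * 5
= 100 - (-120)
= 220
Since discriminant > 0, f'(x) = 0 has 2 real solutions.
Number of critical points: 2

2


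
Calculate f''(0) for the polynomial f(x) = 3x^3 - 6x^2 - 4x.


First derivative:
f'(x) = 9x^2 - 12x - 4
Second derivative:
f''(x) = 18x - 12
Substitute x = 0:
f''(0) = 18 * 0 - 12
= 0 - 12
= -12

-12


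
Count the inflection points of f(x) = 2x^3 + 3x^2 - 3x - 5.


Inflection points occur where f''(x) = 0 and concavity changes.
f(x) = 2x^3 + 3x^2 - 3x - 5
f'(x) = 6x^2 + 6x - 3
f''(x) = 12x + 6
Set f''(x) = 0:
12x + 6 = 0
x = -6 / 12 = -1/2
Since f''(x) is linear (degree 1), it changes sign at this point.
Therefore there is exactly 1 inflection point.

1


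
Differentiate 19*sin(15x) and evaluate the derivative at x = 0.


Apply the chain rule to differentiate 19*sin(15x):
d/dx [19*sin(15x)]
= 19 * cos(15x) * d/dx(15x)
= 19 * 15 * cos(15x)
= 285 * cos(15x)
Evaluate at x = 0:
= 285 * cos(0)
= 285 * 1
= 285

285


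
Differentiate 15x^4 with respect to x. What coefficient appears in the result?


We apply the power rule: d/dx [ax^n] = a*n * x^(n-1)
d/dx [15x^4]
= 15 * 4 * x^(4-1)
= 60x^3
The coefficient is 60

60


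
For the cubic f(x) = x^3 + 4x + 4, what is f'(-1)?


Differentiate f(x) = x^3 + 4x + 4 term by term:
f'(x) = 3x^2 + 4
Substitute x = -1:
f'(-1) = 3 * (-1)^2 + 0 * (-1) + 4
= 3 + 0 + 4
= 7

7


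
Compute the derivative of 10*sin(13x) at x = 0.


Apply the chain rule to differentiate 10*sin(13x):
d/dx [10*sin(13x)]
= 10 * cos(13x) * d/dx(13x)
= 10 * 13 * cos(13x)
= 130 * cos(13x)
Evaluate at x = 0:
= 130 * cos(0)
= 130 * 1
= 130

130


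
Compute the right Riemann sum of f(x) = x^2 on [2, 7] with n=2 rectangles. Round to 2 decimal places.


Right Riemann sum uses right endpoints of each subinterval.
Interval: [2, 7], n = 2
dx = (7 - 2) / 2 = 5/2
Right endpoints: [9/2, 7]
f values: [81/4, 49]
Sum = dx * (sum of f values)
= 5/2 * 277/4
= 1385/8 ≈ 173.13

173.13


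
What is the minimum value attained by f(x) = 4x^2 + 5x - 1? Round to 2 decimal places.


For a quadratic f(x) = ax^2 + bx + c with a > 0, the minimum is at the vertex.
Vertex x-coordinate: x = -b/(2a)
x = -(5) / (2 * 4)
x = -5/8
Substitute back to find the minimum value:
f(-5/8) = 4 * (-5/8)^2 + 5 * (-5/8) - 1
= 25/16 - 25/8 - 1
= -41/16 ≈ -2.56

-2.56


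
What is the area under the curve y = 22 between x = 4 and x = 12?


The area under a constant function y = 22 is a rectangle.
Width = 12 - 4 = 8
Height = 22
Area = width * height
= 8 * 22
= 176

176


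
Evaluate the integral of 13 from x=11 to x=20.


The integral of a constant k over [a, b] equals k * (b - a).
integral from 11 to 20 of 13 dx
= 13 * (20 - 11)
= 13 * 9
= 117

117


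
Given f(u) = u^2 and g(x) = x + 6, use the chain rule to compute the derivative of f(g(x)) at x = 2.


Using the chain rule: (f(g(x)))' = f'(g(x)) * g'(x)
First, find g(2):
g(2) = 1 * 2 + 6 = 8
Next, f'(u) = 2u
And g'(x) = 1
So f'(g(2)) * g'(2)
= 2 * 8 * 1
= 16

16


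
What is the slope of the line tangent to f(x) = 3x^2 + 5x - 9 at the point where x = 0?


The slope of the tangent line equals f'(x) at the point.
f(x) = 3x^2 + 5x - 9
f'(x) = 6x + 5
At x = 0:
f'(0) = 6 * 0 + 5
= 0 + 5
= 5

5


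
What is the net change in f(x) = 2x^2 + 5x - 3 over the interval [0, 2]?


Net change = f(b) - f(a)
f(x) = 2x^2 + 5x - 3
Compute f(2):
f(2) = 2 * 2^2 + 5 * 2 - 3
= 8 + 10 - 3
= 15
Compute f(0):
f(0) = 2 * 0^2 + 5 * 0 - 3
= 0 + 0 - 3
= -3
Net change = 15 - (-3) = 18

18


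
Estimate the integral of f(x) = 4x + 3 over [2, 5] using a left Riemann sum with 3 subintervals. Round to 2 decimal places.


Left Riemann sum uses left endpoints of each subinterval.
Interval: [2, 5], n = 3
dx = (5 - 2) / 3 = 1
Left endpoints: [2, 3, 4]
f values: [11, 15, 19]
Sum = dx * (sum of f values)
= 1 * 45
= 45 = 45.00

45.00


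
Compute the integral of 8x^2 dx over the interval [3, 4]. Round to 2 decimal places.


Find the antiderivative of 8x^2:
F(x) = 8/3 * x^3
Apply the Fundamental Theorem of Calculus:
F(4) - F(3)
= 8/3 * 4^3 - 8/3 * 3^3
= 8/3 * (64 - 27)
= 8/3 * 37
= 296/3 ≈ 98.67

98.67


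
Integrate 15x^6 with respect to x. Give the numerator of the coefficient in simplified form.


Apply the power rule for integration:
integral of ax^n dx = a/(n+1) * x^(n+1) + C
integral of 15x^6 dx
= 15/7 * x^7 + C
The coefficient in lowest terms is 15/7, and its numerator is 15

15


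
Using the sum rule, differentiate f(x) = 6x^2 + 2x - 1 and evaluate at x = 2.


Differentiate term by term using power and sum rules:
f(x) = 6x^2 + 2x - 1
f'(x) = 12x + 2
Substitute x = 2:
f'(2) = 12 * 2 + 2
= 24 + 2
= 26

26


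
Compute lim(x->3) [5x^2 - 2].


Since polynomials are continuous, we use direct substitution.
lim(x->3) of 5x^2 - 2
= 5 * 3^2 + 0 * 3 - 2
= 45 + 0 - 2
= 43

43


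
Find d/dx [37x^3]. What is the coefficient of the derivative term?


We apply the power rule: d/dx [ax^n] = a*n * x^(n-1)
d/dx [37x^3]
= 37 * 3 * x^(3-1)
= 111x^2
The coefficient is 111

111


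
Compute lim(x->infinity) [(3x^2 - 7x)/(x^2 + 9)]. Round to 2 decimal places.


For limits at infinity with equal-degree polynomials,
we compare leading coefficients.
Numerator leading term: 3x^2
Denominator leading term: x^2
Divide both by x^2:
lim = (3 - 7/x) / (1 + 9/x^2)
As x -> infinity, the 1/x and 1/x^2 terms vanish:
= 3/1 = 3 = 3.00

3.00


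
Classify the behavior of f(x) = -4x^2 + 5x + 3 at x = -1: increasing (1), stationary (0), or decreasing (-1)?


Compute f'(x) to determine behavior:
f'(x) = -8x + 5
f'(-1) = -8 * (-1) + 5
= 8 + 5
= 13
Since f'(-1) > 0, the function is increasing (1)

1


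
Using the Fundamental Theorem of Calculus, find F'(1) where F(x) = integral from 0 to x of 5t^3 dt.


By the Fundamental Theorem of Calculus (Part 1):
If F(x) = integral from 0 to x of f(t) dt, then F'(x) = f(x)
Here f(t) = 5t^3
So F'(x) = 5x^3
Evaluate at x = 1:
F'(1) = 5 * 1^3
= 5 * 1
= 5

5


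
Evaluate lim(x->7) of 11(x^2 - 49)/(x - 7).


Direct substitution gives 0/0, so we factor the numerator.
Factor: 11(x^2 - 49) = 11 * (x - 7)(x + 7)
Cancel the common factor (x - 7):
11(x^2 - 49)/(x - 7) = 11 * (x + 7)
Now substitute x = 7:
= 11 * (7 + 7) = 154

154


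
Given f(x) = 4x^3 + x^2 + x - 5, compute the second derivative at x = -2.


First derivative:
f'(x) = 12x^2 + 2x + 1
Second derivative:
f''(x) = 24x + 2
Substitute x = -2:
f''(-2) = 24 * (-2) + 2
= -48 + 2
= -46

-46


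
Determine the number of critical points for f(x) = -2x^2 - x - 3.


Find where f'(x) = 0:
f'(x) = -4x - 1
Set f'(x) = 0:
-4x - 1 = 0
x = 1 / (-4) = -1/4
This is a linear equation in x, so there is exactly one solution.
Number of critical points: 1

1


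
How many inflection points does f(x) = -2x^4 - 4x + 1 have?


Inflection points occur where f''(x) = 0 and concavity changes.
f(x) = -2x^4 - 4x + 1
f'(x) = -8x^3 - 4
f''(x) = -24x^2
This is a quadratic in x. Use the discriminant to count real roots.
Discriminant = (0)^2 - 4 * (-24) * 0
= 0 - 0
= 0
Since discriminant = 0, f''(x) = 0 has a single repeated root.
At a repeated root the quadratic f''(x) touches zero but does not change sign, so concavity does not change.
Number of inflection points: 0

0


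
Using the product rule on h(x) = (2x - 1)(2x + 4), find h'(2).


Let u(x) = 2x - 1 and v(x) = 2x + 4
u'(x) = 2
v'(x) = 2
Product rule: h'(x) = u'(x)*v(x) + u(x)*v'(x)
= 2 * (2x + 4) + (2x - 1) * 2
At x = 2:
u(2) = 2 * 2 - 1 = 3
v(2) = 2 * 2 + 4 = 8
h'(2) = 2 * 8 + 3 * 2
= 16 + 6
= 22

22


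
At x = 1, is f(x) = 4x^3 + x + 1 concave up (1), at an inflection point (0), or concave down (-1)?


Concavity is determined by the sign of f''(x).
f(x) = 4x^3 + x + 1
f'(x) = 12x^2 + 1
f''(x) = 24x
f''(1) = 24 * 1 + 0
= 24 + 0
= 24
Since f''(1) > 0, the function is concave up (1)

1


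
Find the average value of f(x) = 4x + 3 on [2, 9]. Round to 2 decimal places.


Average value = 1/(b-a) * integral from a to b of f(x) dx
First compute the integral of 4x + 3:
F(x) = 2x^2 + 3x
F(9) = 2 * 81 + 3 * 9 = 189
F(2) = 2 * 4 + 3 * 2 = 14
Integral = 189 - 14 = 175
Average = 175 / (9 - 2) = 175 / 7
= 25 = 25.00

25.00


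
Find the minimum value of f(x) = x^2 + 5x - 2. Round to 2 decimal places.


For a quadratic f(x) = ax^2 + bx + c with a > 0, the minimum is at the vertex.
Vertex x-coordinate: x = -b/(2a)
x = -(5) / (2 * 1)
x = -5/2
Substitute back to find the minimum value:
f(-5/2) = 1 * (-5/2)^2 + 5 * (-5/2) - 2
= 25/4 - 25/2 - 2
= -33/4 = -8.25

-8.25


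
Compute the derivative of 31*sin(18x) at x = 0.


Apply the chain rule to differentiate 31*sin(18x):
d/dx [31*sin(18x)]
= 31 * cos(18x) * d/dx(18x)
= 31 * 18 * cos(18x)
= 558 * cos(18x)
Evaluate at x = 0:
= 558 * cos(0)
= 558 * 1
= 558

558


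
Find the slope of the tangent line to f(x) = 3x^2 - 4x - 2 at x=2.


The slope of the tangent line equals f'(x) at the point.
f(x) = 3x^2 - 4x - 2
f'(x) = 6x - 4
At x = 2:
f'(2) = 6 * 2 - 4
= 12 - 4
= 8

8


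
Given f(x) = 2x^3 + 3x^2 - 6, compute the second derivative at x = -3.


First derivative:
f'(x) = 6x^2 + 6x
Second derivative:
f''(x) = 12x + 6
Substitute x = -3:
f''(-3) = 12 * (-3) + 6
= -36 + 6
= -30

-30


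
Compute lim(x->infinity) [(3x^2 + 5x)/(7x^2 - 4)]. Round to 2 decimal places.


For limits at infinity with equal-degree polynomials,
we compare leading coefficients.
Numerator leading term: 3x^2
Denominator leading term: 7x^2
Divide both by x^2:
lim = (3 + 5/x) / (7 - 4/x^2)
As x -> infinity, the 1/x and 1/x^2 terms vanish:
= 3/7 ≈ 0.43

0.43


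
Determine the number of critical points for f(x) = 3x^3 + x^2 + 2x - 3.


Find where f'(x) = 0:
f(x) = 3x^3 + x^2 + 2x - 3
f'(x) = 9x^2 + 2x + 2
This is a quadratic in x. Use the discriminant to count real roots.
Discriminant = (2)^2 - 4 * 9 * 2
= 4 - 72
= -68
Since discriminant < 0, f'(x) = 0 has no real solutions.
Number of critical points: 0

0


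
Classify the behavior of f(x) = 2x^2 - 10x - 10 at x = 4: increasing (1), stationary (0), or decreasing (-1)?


Compute f'(x) to determine behavior:
f'(x) = 4x - 10
f'(4) = 4 * 4 - 10
= 16 - 10
= 6
Since f'(4) > 0, the function is increasing (1)

1


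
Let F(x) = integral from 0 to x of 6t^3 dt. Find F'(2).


By the Fundamental Theorem of Calculus (Part 1):
If F(x) = integral from 0 to x of f(t) dt, then F'(x) = f(x)
Here f(t) = 6t^3
So F'(x) = 6x^3
Evaluate at x = 2:
F'(2) = 6 * 2^3
= 6 * 8
= 48

48


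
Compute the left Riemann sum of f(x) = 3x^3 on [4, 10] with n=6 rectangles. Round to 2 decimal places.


Left Riemann sum uses left endpoints of each subinterval.
Interval: [4, 10], n = 6
dx = (10 - 4) / 6 = 1
Left endpoints: [4, 5, 6, 7, 8, 9]
f values: [192, 375, 648, 1029, 1536, 2187]
Sum = dx * (sum of f values)
= 1 * 5967
= 5967 = 5967.00

5967.00


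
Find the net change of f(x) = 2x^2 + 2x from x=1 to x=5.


Net change = f(b) - f(a)
f(x) = 2x^2 + 2x
Compute f(5):
f(5) = 2 * 5^2 + 2 * 5 + 0
= 50 + 10 + 0
= 60
Compute f(1):
f(1) = 2 * 1^2 + 2 * 1 + 0
= 2 + 2 + 0
= 4
Net change = 60 - 4 = 56

56


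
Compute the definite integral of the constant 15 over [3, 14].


The integral of a constant k over [a, b] equals k * (b - a).
integral from 3 to 14 of 15 dx
= 15 * (14 - 3)
= 15 * 11
= 165

165


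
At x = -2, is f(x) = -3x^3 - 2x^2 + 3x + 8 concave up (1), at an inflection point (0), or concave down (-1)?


Concavity is determined by the sign of f''(x).
f(x) = -3x^3 - 2x^2 + 3x + 8
f'(x) = -9x^2 - 4x + 3
f''(x) = -18x - 4
f''(-2) = -18 * (-2) - 4
= 36 - 4
= 32
Since f''(-2) > 0, the function is concave up (1)

1


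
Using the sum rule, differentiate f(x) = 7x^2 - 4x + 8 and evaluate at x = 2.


Differentiate term by term using power and sum rules:
f(x) = 7x^2 - 4x + 8
f'(x) = 14x - 4
Substitute x = 2:
f'(2) = 14 * 2 - 4
= 28 - 4
= 24

24


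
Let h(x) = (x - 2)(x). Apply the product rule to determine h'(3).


Let u(x) = x - 2 and v(x) = x
u'(x) = 1
v'(x) = 1
Product rule: h'(x) = u'(x)*v(x) + u(x)*v'(x)
= 1 * (x) + (x - 2) * 1
At x = 3:
u(3) = 1 * 3 - 2 = 1
v(3) = 1 * 3 + 0 = 3
h'(3) = 1 * 3 + 1 * 1
= 3 + 1
= 4

4


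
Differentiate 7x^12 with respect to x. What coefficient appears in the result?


We apply the power rule: d/dx [ax^n] = a*n * x^(n-1)
d/dx [7x^12]
= 7 * 12 * x^(12-1)
= 84x^11
The coefficient is 84

84


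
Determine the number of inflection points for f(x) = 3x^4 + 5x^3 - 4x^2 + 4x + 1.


Inflection points occur where f''(x) = 0 and concavity changes.
f(x) = 3x^4 + 5x^3 - 4x^2 + 4x + 1
f'(x) = 12x^3 + 15x^2 - 8x + 4
f''(x) = 36x^2 + 30x - 8
This is a quadratic in x. Use the discriminant to count real roots.
Discriminant = (30)^2 - 4 * 36 * (-8)
= 900 - (-1152)
= 2052
Since discriminant > 0, f''(x) = 0 has 2 distinct real solutions.
A quadratic with two distinct real roots changes sign at each root, so concavity changes at both.
Number of inflection points: 2

2


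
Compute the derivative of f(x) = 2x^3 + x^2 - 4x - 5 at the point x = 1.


Differentiate f(x) = 2x^3 + x^2 - 4x - 5 term by term:
f'(x) = 6x^2 + 2x - 4
Substitute x = 1:
f'(1) = 6 * 1^2 + 2 * 1 - 4
= 6 + 2 - 4
= 4

4


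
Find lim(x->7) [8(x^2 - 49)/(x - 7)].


Direct substitution gives 0/0, so we factor the numerator.
Factor: 8(x^2 - 49) = 8 * (x - 7)(x + 7)
Cancel the common factor (x - 7):
8(x^2 - 49)/(x - 7) = 8 * (x + 7)
Now substitute x = 7:
= 8 * (7 + 7) = 112

112


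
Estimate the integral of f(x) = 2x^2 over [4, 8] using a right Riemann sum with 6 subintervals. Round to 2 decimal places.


Right Riemann sum uses right endpoints of each subinterval.
Interval: [4, 8], n = 6
dx = (8 - 4) / 6 = 2/3
Right endpoints: [14/3, 16/3, 6, 20/3, 22/3, 8]
f values: [392/9, 512/9, 72, 800/9, 968/9, 128]
Sum = dx * (sum of f values)
= 2/3 * 4472/9
= 8944/27 ≈ 331.26

331.26


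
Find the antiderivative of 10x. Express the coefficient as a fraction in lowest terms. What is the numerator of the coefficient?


Apply the power rule for integration:
integral of ax^n dx = a/(n+1) * x^(n+1) + C
integral of 10x dx
= 10/2 * x^2 + C
= 5 * x^2 + C
The coefficient in lowest terms is 5 = 5/1, so its numerator is 5

5


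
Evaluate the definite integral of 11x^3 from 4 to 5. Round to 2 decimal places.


Find the antiderivative of 11x^3:
F(x) = 11/4 * x^4
Apply the Fundamental Theorem of Calculus:
F(5) - F(4)
= 11/4 * 5^4 - 11/4 * 4^4
= 11/4 * (625 - 256)
= 11/4 * 369
= 4059/4 = 1014.75

1014.75


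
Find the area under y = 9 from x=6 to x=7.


The area under a constant function y = 9 is a rectangle.
Width = 7 - 6 = 1
Height = 9
Area = width * height
= 1 * 9
= 9

9


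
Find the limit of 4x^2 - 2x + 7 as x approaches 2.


Since polynomials are continuous, we use direct substitution.
lim(x->2) of 4x^2 - 2x + 7
= 4 * 2^2 - 2 * 2 + 7
= 16 - 4 + 7
= 19

19


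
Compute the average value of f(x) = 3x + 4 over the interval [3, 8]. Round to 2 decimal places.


Average value = 1/(b-a) * integral from a to b of f(x) dx
First compute the integral of 3x + 4:
F(x) = (3/2)x^2 + 4x
F(8) = 3/2 * 64 + 4 * 8 = 128
F(3) = 3/2 * 9 + 4 * 3 = 51/2
Integral = 128 - 51/2 = 205/2
Average = (205/2) / (8 - 3) = (205/2) / 5
= 41/2 = 20.50

20.50


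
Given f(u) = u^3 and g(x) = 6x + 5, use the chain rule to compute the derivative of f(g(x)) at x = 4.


Using the chain rule: (f(g(x)))' = f'(g(x)) * g'(x)
First, find g(4):
g(4) = 6 * 4 + 5 = 29
Next, f'(u) = 3u^2
And g'(x) = 6
So f'(g(4)) * g'(4)
= 3 * 29^2 * 6
= 3 * 841 * 6
= 15138

15138


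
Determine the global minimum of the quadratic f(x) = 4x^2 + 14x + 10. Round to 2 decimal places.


For a quadratic f(x) = ax^2 + bx + c with a > 0, the minimum is at the vertex.
Vertex x-coordinate: x = -b/(2a)
x = -(14) / (2 * 4)
x = -14/8 = -7/4
Substitute back to find the minimum value:
f(-7/4) = 4 * (-7/4)^2 + 14 * (-7/4) + 10
= 49/4 - 49/2 + 10
= -9/4 = -2.25

-2.25


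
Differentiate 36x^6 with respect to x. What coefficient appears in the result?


We apply the power rule: d/dx [ax^n] = a*n * x^(n-1)
d/dx [36x^6]
= 36 * 6 * x^(6-1)
= 216x^5
The coefficient is 216

216


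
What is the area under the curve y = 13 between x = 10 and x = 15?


The area under a constant function y = 13 is a rectangle.
Width = 15 - 10 = 5
Height = 13
Area = width * height
= 5 * 13
= 65

65


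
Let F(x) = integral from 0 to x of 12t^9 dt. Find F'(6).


By the Fundamental Theorem of Calculus (Part 1):
If F(x) = integral from 0 to x of f(t) dt, then F'(x) = f(x)
Here f(t) = 12t^9
So F'(x) = 12x^9
Evaluate at x = 6:
F'(6) = 12 * 6^9
= 12 * 10077696
= 120932352

120932352


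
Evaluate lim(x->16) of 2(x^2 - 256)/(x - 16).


Direct substitution gives 0/0, so we factor the numerator.
Factor: 2(x^2 - 256) = 2 * (x - 16)(x + 16)
Cancel the common factor (x - 16):
2(x^2 - 256)/(x - 16) = 2 * (x + 16)
Now substitute x = 16:
= 2 * (16 + 16) = 64

64


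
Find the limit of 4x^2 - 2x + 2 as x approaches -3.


Since polynomials are continuous, we use direct substitution.
lim(x->-3) of 4x^2 - 2x + 2
= 4 * (-3)^2 - 2 * (-3) + 2
= 36 + 6 + 2
= 44

44


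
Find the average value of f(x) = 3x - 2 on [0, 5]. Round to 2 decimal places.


Average value = 1/(b-a) * integral from a to b of f(x) dx
First compute the integral of 3x - 2:
F(x) = (3/2)x^2 - 2x
F(5) = 3/2 * 25 - 2 * 5 = 55/2
F(0) = 3/2 * 0 - 2 * 0 = 0
Integral = 55/2 - 0 = 55/2
Average = (55/2) / (5 - 0) = (55/2) / 5
= 11/2 = 5.50

5.50


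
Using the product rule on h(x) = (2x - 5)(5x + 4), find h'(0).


Let u(x) = 2x - 5 and v(x) = 5x + 4
u'(x) = 2
v'(x) = 5
Product rule: h'(x) = u'(x)*v(x) + u(x)*v'(x)
= 2 * (5x + 4) + (2x - 5) * 5
At x = 0:
u(0) = 2 * 0 - 5 = -5
v(0) = 5 * 0 + 4 = 4
h'(0) = 2 * 4 + (-5) * 5
= 8 - 25
= -17

-17


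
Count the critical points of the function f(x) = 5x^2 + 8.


Find where f'(x) = 0:
f'(x) = 10x
Set f'(x) = 0:
10x = 0
x = 0 / 10 = 0
This is a linear equation in x, so there is exactly one solution.
Number of critical points: 1

1


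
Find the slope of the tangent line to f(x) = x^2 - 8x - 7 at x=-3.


The slope of the tangent line equals f'(x) at the point.
f(x) = x^2 - 8x - 7
f'(x) = 2x - 8
At x = -3:
f'(-3) = 2 * (-3) - 8
= -6 - 8
= -14

-14


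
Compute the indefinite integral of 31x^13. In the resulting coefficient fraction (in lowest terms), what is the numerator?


Apply the power rule for integration:
integral of ax^n dx = a/(n+1) * x^(n+1) + C
integral of 31x^13 dx
= 31/14 * x^14 + C
The coefficient in lowest terms is 31/14, and its numerator is 31

31


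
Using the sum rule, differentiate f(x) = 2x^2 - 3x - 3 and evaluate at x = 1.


Differentiate term by term using power and sum rules:
f(x) = 2x^2 - 3x - 3
f'(x) = 4x - 3
Substitute x = 1:
f'(1) = 4 * 1 - 3
= 4 - 3
= 1

1


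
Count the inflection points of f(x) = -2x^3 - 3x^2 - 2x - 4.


Inflection points occur where f''(x) = 0 and concavity changes.
f(x) = -2x^3 - 3x^2 - 2x - 4
f'(x) = -6x^2 - 6x - 2
f''(x) = -12x - 6
Set f''(x) = 0:
-12x - 6 = 0
x = 6 / (-12) = -1/2
Since f''(x) is linear (degree 1), it changes sign at this point.
Therefore there is exactly 1 inflection point.

1


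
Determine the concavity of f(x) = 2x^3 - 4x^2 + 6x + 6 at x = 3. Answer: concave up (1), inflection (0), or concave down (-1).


Concavity is determined by the sign of f''(x).
f(x) = 2x^3 - 4x^2 + 6x + 6
f'(x) = 6x^2 - 8x + 6
f''(x) = 12x - 8
f''(3) = 12 * 3 - 8
= 36 - 8
= 28
Since f''(3) > 0, the function is concave up (1)

1


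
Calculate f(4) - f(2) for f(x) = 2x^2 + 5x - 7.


Net change = f(b) - f(a)
f(x) = 2x^2 + 5x - 7
Compute f(4):
f(4) = 2 * 4^2 + 5 * 4 - 7
= 32 + 20 - 7
= 45
Compute f(2):
f(2) = 2 * 2^2 + 5 * 2 - 7
= 8 + 10 - 7
= 11
Net change = 45 - 11 = 34

34


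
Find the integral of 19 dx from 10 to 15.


The integral of a constant k over [a, b] equals k * (b - a).
integral from 10 to 15 of 19 dx
= 19 * (15 - 10)
= 19 * 5
= 95

95


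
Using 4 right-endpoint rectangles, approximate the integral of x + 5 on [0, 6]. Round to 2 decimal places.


Right Riemann sum uses right endpoints of each subinterval.
Interval: [0, 6], n = 4
dx = (6 - 0) / 4 = 3/2
Right endpoints: [3/2, 3, 9/2, 6]
f values: [13/2, 8, 19/2, 11]
Sum = dx * (sum of f values)
= 3/2 * 35
= 105/2 = 52.50

52.50


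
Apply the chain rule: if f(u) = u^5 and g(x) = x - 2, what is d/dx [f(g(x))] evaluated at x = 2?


Using the chain rule: (f(g(x)))' = f'(g(x)) * g'(x)
First, find g(2):
g(2) = 1 * 2 - 2 = 0
Next, f'(u) = 5u^4
And g'(x) = 1
So f'(g(2)) * g'(2)
= 5 * 0^4 * 1
= 5 * 0 * 1
= 0

0


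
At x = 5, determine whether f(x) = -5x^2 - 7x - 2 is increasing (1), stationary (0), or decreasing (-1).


Compute f'(x) to determine behavior:
f'(x) = -10x - 7
f'(5) = -10 * 5 - 7
= -50 - 7
= -57
Since f'(5) < 0, the function is decreasing (-1)

-1


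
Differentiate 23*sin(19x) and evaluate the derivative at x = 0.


Apply the chain rule to differentiate 23*sin(19x):
d/dx [23*sin(19x)]
= 23 * cos(19x) * d/dx(19x)
= 23 * 19 * cos(19x)
= 437 * cos(19x)
Evaluate at x = 0:
= 437 * cos(0)
= 437 * 1
= 437

437


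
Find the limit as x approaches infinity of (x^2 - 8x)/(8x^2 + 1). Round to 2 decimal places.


For limits at infinity with equal-degree polynomials,
we compare leading coefficients.
Numerator leading term: x^2
Denominator leading term: 8x^2
Divide both by x^2:
lim = (1 - 8/x) / (8 + 1/x^2)
As x -> infinity, the 1/x and 1/x^2 terms vanish:
= 1/8 ≈ 0.13

0.13


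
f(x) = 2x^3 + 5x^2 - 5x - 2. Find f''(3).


First derivative:
f'(x) = 6x^2 + 10x - 5
Second derivative:
f''(x) = 12x + 10
Substitute x = 3:
f''(3) = 12 * 3 + 10
= 36 + 10
= 46

46


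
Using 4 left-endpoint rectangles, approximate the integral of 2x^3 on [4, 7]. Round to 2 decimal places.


Left Riemann sum uses left endpoints of each subinterval.
Interval: [4, 7], n = 4
dx = (7 - 4) / 4 = 3/4
Left endpoints: [4, 19/4, 11/2, 25/4]
f values: [128, 6859/32, 1331/4, 15625/32]
Sum = dx * (sum of f values)
= 3/4 * 9307/8
= 27921/32 ≈ 872.53

872.53


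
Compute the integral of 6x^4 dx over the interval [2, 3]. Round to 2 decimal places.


Find the antiderivative of 6x^4:
F(x) = 6/5 * x^5
Apply the Fundamental Theorem of Calculus:
F(3) - F(2)
= 6/5 * 3^5 - 6/5 * 2^5
= 6/5 * (243 - 32)
= 6/5 * 211
= 1266/5 = 253.20

253.20


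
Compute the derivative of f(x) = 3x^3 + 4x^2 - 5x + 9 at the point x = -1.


Differentiate f(x) = 3x^3 + 4x^2 - 5x + 9 term by term:
f'(x) = 9x^2 + 8x - 5
Substitute x = -1:
f'(-1) = 9 * (-1)^2 + 8 * (-1) - 5
= 9 - 8 - 5
= -4

-4


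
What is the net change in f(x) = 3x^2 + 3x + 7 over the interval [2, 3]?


Net change = f(b) - f(a)
f(x) = 3x^2 + 3x + 7
Compute f(3):
f(3) = 3 * 3^2 + 3 * 3 + 7
= 27 + 9 + 7
= 43
Compute f(2):
f(2) = 3 * 2^2 + 3 * 2 + 7
= 12 + 6 + 7
= 25
Net change = 43 - 25 = 18

18


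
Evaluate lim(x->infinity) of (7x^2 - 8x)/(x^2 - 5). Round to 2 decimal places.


For limits at infinity with equal-degree polynomials,
we compare leading coefficients.
Numerator leading term: 7x^2
Denominator leading term: x^2
Divide both by x^2:
lim = (7 - 8/x) / (1 - 5/x^2)
As x -> infinity, the 1/x and 1/x^2 terms vanish:
= 7/1 = 7 = 7.00

7.00


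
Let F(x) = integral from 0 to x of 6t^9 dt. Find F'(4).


By the Fundamental Theorem of Calculus (Part 1):
If F(x) = integral from 0 to x of f(t) dt, then F'(x) = f(x)
Here f(t) = 6t^9
So F'(x) = 6x^9
Evaluate at x = 4:
F'(4) = 6 * 4^9
= 6 * 262144
= 1572864

1572864


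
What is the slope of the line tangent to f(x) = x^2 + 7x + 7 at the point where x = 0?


The slope of the tangent line equals f'(x) at the point.
f(x) = x^2 + 7x + 7
f'(x) = 2x + 7
At x = 0:
f'(0) = 2 * 0 + 7
= 0 + 7
= 7

7


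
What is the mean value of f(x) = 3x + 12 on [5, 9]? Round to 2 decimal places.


Average value = 1/(b-a) * integral from a to b of f(x) dx
First compute the integral of 3x + 12:
F(x) = (3/2)x^2 + 12x
F(9) = 3/2 * 81 + 12 * 9 = 459/2
F(5) = 3/2 * 25 + 12 * 5 = 195/2
Integral = 459/2 - 195/2 = 132
Average = 132 / (9 - 5) = 132 / 4
= 33 = 33.00

33.00


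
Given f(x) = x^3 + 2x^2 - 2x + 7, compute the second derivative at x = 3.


First derivative:
f'(x) = 3x^2 + 4x - 2
Second derivative:
f''(x) = 6x + 4
Substitute x = 3:
f''(3) = 6 * 3 + 4
= 18 + 4
= 22

22


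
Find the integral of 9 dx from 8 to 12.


The integral of a constant k over [a, b] equals k * (b - a).
integral from 8 to 12 of 9 dx
= 9 * (12 - 8)
= 9 * 4
= 36

36


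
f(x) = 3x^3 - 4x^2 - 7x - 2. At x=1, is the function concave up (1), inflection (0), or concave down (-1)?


Concavity is determined by the sign of f''(x).
f(x) = 3x^3 - 4x^2 - 7x - 2
f'(x) = 9x^2 - 8x - 7
f''(x) = 18x - 8
f''(1) = 18 * 1 - 8
= 18 - 8
= 10
Since f''(1) > 0, the function is concave up (1)

1


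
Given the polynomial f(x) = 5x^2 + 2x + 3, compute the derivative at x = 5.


Differentiate term by term using power and sum rules:
f(x) = 5x^2 + 2x + 3
f'(x) = 10x + 2
Substitute x = 5:
f'(5) = 10 * 5 + 2
= 50 + 2
= 52

52


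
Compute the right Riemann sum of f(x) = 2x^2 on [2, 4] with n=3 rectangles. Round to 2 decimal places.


Right Riemann sum uses right endpoints of each subinterval.
Interval: [2, 4], n = 3
dx = (4 - 2) / 3 = 2/3
Right endpoints: [8/3, 10/3, 4]
f values: [128/9, 200/9, 32]
Sum = dx * (sum of f values)
= 2/3 * 616/9
= 1232/27 ≈ 45.63

45.63


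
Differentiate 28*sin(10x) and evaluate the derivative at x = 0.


Apply the chain rule to differentiate 28*sin(10x):
d/dx [28*sin(10x)]
= 28 * cos(10x) * d/dx(10x)
= 28 * 10 * cos(10x)
= 280 * cos(10x)
Evaluate at x = 0:
= 280 * cos(0)
= 280 * 1
= 280

280


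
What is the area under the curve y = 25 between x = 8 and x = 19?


The area under a constant function y = 25 is a rectangle.
Width = 19 - 8 = 11
Height = 25
Area = width * height
= 11 * 25
= 275

275


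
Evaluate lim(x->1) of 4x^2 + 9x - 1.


Since polynomials are continuous, we use direct substitution.
lim(x->1) of 4x^2 + 9x - 1
= 4 * 1^2 + 9 * 1 - 1
= 4 + 9 - 1
= 12

12


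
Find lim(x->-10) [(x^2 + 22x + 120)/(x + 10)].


Direct substitution gives 0/0, so we factor the numerator.
Factor: (x^2 + 22x + 120) = (x + 10)(x + 12)
Cancel the common factor (x + 10):
(x^2 + 22x + 120)/(x + 10) = (x + 12)
Now substitute x = -10:
= (-10) - (-12) = 2

2


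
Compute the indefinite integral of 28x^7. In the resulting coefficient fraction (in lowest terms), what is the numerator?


Apply the power rule for integration:
integral of ax^n dx = a/(n+1) * x^(n+1) + C
integral of 28x^7 dx
= 28/8 * x^8 + C
= 7/2 * x^8 + C
The coefficient in lowest terms is 7/2, and its numerator is 7

7


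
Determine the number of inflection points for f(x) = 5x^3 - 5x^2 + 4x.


Inflection points occur where f''(x) = 0 and concavity changes.
f(x) = 5x^3 - 5x^2 + 4x
f'(x) = 15x^2 - 10x + 4
f''(x) = 30x - 10
Set f''(x) = 0:
30x - 10 = 0
x = 10 / 30 = 1/3
Since f''(x) is linear (degree 1), it changes sign at this point.
Therefore there is exactly 1 inflection point.

1


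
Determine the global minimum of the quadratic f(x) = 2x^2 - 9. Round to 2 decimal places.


For a quadratic f(x) = ax^2 + bx + c with a > 0, the minimum is at the vertex.
Vertex x-coordinate: x = -b/(2a)
x = -(0) / (2 * 2)
x = 0/4 = 0
Substitute back to find the minimum value:
f(0) = 2 * 0^2 + 0 * 0 - 9
= 0 + 0 - 9
= -9 = -9.00

-9.00


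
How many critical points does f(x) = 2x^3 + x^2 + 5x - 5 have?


Find where f'(x) = 0:
f(x) = 2x^3 + x^2 + 5x - 5
f'(x) = 6x^2 + 2x + 5
This is a quadratic in x. Use the discriminant to count real roots.
Discriminant = (2)^2 - 4 * 6 * 5
= 4 - 120
= -116
Since discriminant < 0, f'(x) = 0 has no real solutions.
Number of critical points: 0

0


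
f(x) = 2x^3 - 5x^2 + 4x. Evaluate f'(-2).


Differentiate f(x) = 2x^3 - 5x^2 + 4x term by term:
f'(x) = 6x^2 - 10x + 4
Substitute x = -2:
f'(-2) = 6 * (-2)^2 - 10 * (-2) + 4
= 24 + 20 + 4
= 48

48


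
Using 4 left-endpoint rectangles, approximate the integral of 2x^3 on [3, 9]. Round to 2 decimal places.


Left Riemann sum uses left endpoints of each subinterval.
Interval: [3, 9], n = 4
dx = (9 - 3) / 4 = 3/2
Left endpoints: [3, 9/2, 6, 15/2]
f values: [54, 729/4, 432, 3375/4]
Sum = dx * (sum of f values)
= 3/2 * 1512
= 2268 = 2268.00

2268.00


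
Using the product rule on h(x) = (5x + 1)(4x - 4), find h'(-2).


Let u(x) = 5x + 1 and v(x) = 4x - 4
u'(x) = 5
v'(x) = 4
Product rule: h'(x) = u'(x)*v(x) + u(x)*v'(x)
= 5 * (4x - 4) + (5x + 1) * 4
At x = -2:
u(-2) = 5 * (-2) + 1 = -9
v(-2) = 4 * (-2) - 4 = -12
h'(-2) = 5 * (-12) + (-9) * 4
= -60 - 36
= -96

-96


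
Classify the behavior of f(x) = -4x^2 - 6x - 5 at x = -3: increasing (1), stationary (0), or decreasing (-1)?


Compute f'(x) to determine behavior:
f'(x) = -8x - 6
f'(-3) = -8 * (-3) - 6
= 24 - 6
= 18
Since f'(-3) > 0, the function is increasing (1)

1


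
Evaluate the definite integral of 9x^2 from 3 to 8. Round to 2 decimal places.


Find the antiderivative of 9x^2:
F(x) = 9/3 * x^3
Apply the Fundamental Theorem of Calculus:
F(8) - F(3)
= 9/3 * 8^3 - 9/3 * 3^3
= 9/3 * (512 - 27)
= 9/3 * 485
= 1455 = 1455.00

1455.00


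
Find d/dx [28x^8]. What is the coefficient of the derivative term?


We apply the power rule: d/dx [ax^n] = a*n * x^(n-1)
d/dx [28x^8]
= 28 * 8 * x^(8-1)
= 224x^7
The coefficient is 224

224


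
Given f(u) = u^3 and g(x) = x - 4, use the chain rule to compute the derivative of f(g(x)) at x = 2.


Using the chain rule: (f(g(x)))' = f'(g(x)) * g'(x)
First, find g(2):
g(2) = 1 * 2 - 4 = -2
Next, f'(u) = 3u^2
And g'(x) = 1
So f'(g(2)) * g'(2)
= 3 * (-2)^2 * 1
= 3 * 4 * 1
= 12

12


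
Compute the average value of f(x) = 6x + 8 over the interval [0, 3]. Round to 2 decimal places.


Average value = 1/(b-a) * integral from a to b of f(x) dx
First compute the integral of 6x + 8:
F(x) = 3x^2 + 8x
F(3) = 3 * 9 + 8 * 3 = 51
F(0) = 3 * 0 + 8 * 0 = 0
Integral = 51 - 0 = 51
Average = 51 / (3 - 0) = 51 / 3
= 17 = 17.00

17.00


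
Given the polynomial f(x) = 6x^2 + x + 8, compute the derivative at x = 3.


Differentiate term by term using power and sum rules:
f(x) = 6x^2 + x + 8
f'(x) = 12x + 1
Substitute x = 3:
f'(3) = 12 * 3 + 1
= 36 + 1
= 37

37


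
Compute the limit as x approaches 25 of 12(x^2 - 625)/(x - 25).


Direct substitution gives 0/0, so we factor the numerator.
Factor: 12(x^2 - 625) = 12 * (x - 25)(x + 25)
Cancel the common factor (x - 25):
12(x^2 - 625)/(x - 25) = 12 * (x + 25)
Now substitute x = 25:
= 12 * (25 + 25) = 600

600


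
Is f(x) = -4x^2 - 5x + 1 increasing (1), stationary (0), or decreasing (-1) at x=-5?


Compute f'(x) to determine behavior:
f'(x) = -8x - 5
f'(-5) = -8 * (-5) - 5
= 40 - 5
= 35
Since f'(-5) > 0, the function is increasing (1)

1


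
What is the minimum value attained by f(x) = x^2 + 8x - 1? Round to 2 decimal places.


For a quadratic f(x) = ax^2 + bx + c with a > 0, the minimum is at the vertex.
Vertex x-coordinate: x = -b/(2a)
x = -(8) / (2 * 1)
x = -8/2 = -4
Substitute back to find the minimum value:
f(-4) = 1 * (-4)^2 + 8 * (-4) - 1
= 16 - 32 - 1
= -17 = -17.00

-17.00


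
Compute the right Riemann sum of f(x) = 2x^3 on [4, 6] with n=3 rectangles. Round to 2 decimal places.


Right Riemann sum uses right endpoints of each subinterval.
Interval: [4, 6], n = 3
dx = (6 - 4) / 3 = 2/3
Right endpoints: [14/3, 16/3, 6]
f values: [5488/27, 8192/27, 432]
Sum = dx * (sum of f values)
= 2/3 * 2816/3
= 5632/9 ≈ 625.78

625.78


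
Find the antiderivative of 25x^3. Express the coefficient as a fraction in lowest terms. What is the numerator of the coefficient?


Apply the power rule for integration:
integral of ax^n dx = a/(n+1) * x^(n+1) + C
integral of 25x^3 dx
= 25/4 * x^4 + C
The coefficient in lowest terms is 25/4, and its numerator is 25

25


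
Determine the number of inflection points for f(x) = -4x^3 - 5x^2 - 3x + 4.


Inflection points occur where f''(x) = 0 and concavity changes.
f(x) = -4x^3 - 5x^2 - 3x + 4
f'(x) = -12x^2 - 10x - 3
f''(x) = -24x - 10
Set f''(x) = 0:
-24x - 10 = 0
x = 10 / (-24) = -5/12
Since f''(x) is linear (degree 1), it changes sign at this point.
Therefore there is exactly 1 inflection point.

1


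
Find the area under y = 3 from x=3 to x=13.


The area under a constant function y = 3 is a rectangle.
Width = 13 - 3 = 10
Height = 3
Area = width * height
= 10 * 3
= 30

30


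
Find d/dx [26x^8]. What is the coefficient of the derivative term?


We apply the power rule: d/dx [ax^n] = a*n * x^(n-1)
d/dx [26x^8]
= 26 * 8 * x^(8-1)
= 208x^7
The coefficient is 208

208


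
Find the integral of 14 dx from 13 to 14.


The integral of a constant k over [a, b] equals k * (b - a).
integral from 13 to 14 of 14 dx
= 14 * (14 - 13)
= 14 * 1
= 14

14


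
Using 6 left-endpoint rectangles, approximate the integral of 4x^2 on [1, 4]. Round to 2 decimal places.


Left Riemann sum uses left endpoints of each subinterval.
Interval: [1, 4], n = 6
dx = (4 - 1) / 6 = 1/2
Left endpoints: [1, 3/2, 2, 5/2, 3, 7/2]
f values: [4, 9, 16, 25, 36, 49]
Sum = dx * (sum of f values)
= 1/2 * 139
= 139/2 = 69.50

69.50


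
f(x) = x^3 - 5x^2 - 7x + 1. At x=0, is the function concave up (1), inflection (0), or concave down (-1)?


Concavity is determined by the sign of f''(x).
f(x) = x^3 - 5x^2 - 7x + 1
f'(x) = 3x^2 - 10x - 7
f''(x) = 6x - 10
f''(0) = 6 * 0 - 10
= 0 - 10
= -10
Since f''(0) < 0, the function is concave down (-1)

-1


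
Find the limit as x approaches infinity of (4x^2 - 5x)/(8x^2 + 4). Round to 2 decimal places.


For limits at infinity with equal-degree polynomials,
we compare leading coefficients.
Numerator leading term: 4x^2
Denominator leading term: 8x^2
Divide both by x^2:
lim = (4 - 5/x) / (8 + 4/x^2)
As x -> infinity, the 1/x and 1/x^2 terms vanish:
= 4/8 = 1/2 = 0.50

0.50


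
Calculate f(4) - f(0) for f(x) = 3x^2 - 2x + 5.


Net change = f(b) - f(a)
f(x) = 3x^2 - 2x + 5
Compute f(4):
f(4) = 3 * 4^2 - 2 * 4 + 5
= 48 - 8 + 5
= 45
Compute f(0):
f(0) = 3 * 0^2 - 2 * 0 + 5
= 0 + 0 + 5
= 5
Net change = 45 - 5 = 40

40


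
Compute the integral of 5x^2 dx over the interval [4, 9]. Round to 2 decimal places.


Find the antiderivative of 5x^2:
F(x) = 5/3 * x^3
Apply the Fundamental Theorem of Calculus:
F(9) - F(4)
= 5/3 * 9^3 - 5/3 * 4^3
= 5/3 * (729 - 64)
= 5/3 * 665
= 3325/3 ≈ 1108.33

1108.33


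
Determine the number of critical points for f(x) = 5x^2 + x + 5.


Find where f'(x) = 0:
f'(x) = 10x + 1
Set f'(x) = 0:
10x + 1 = 0
x = -1 / 10 = -1/10
This is a linear equation in x, so there is exactly one solution.
Number of critical points: 1

1


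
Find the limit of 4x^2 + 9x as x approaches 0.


Since polynomials are continuous, we use direct substitution.
lim(x->0) of 4x^2 + 9x
= 4 * 0^2 + 9 * 0 + 0
= 0 + 0 + 0
= 0

0


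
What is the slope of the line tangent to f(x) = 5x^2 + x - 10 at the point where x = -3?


The slope of the tangent line equals f'(x) at the point.
f(x) = 5x^2 + x - 10
f'(x) = 10x + 1
At x = -3:
f'(-3) = 10 * (-3) + 1
= -30 + 1
= -29

-29


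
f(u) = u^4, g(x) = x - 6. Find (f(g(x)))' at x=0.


Using the chain rule: (f(g(x)))' = f'(g(x)) * g'(x)
First, find g(0):
g(0) = 1 * 0 - 6 = -6
Next, f'(u) = 4u^3
And g'(x) = 1
So f'(g(0)) * g'(0)
= 4 * (-6)^3 * 1
= 4 * (-216) * 1
= -864

-864


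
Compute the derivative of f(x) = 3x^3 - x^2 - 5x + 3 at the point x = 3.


Differentiate f(x) = 3x^3 - x^2 - 5x + 3 term by term:
f'(x) = 9x^2 - 2x - 5
Substitute x = 3:
f'(3) = 9 * 3^2 - 2 * 3 - 5
= 81 - 6 - 5
= 70

70


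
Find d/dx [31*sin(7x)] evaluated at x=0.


Apply the chain rule to differentiate 31*sin(7x):
d/dx [31*sin(7x)]
= 31 * cos(7x) * d/dx(7x)
= 31 * 7 * cos(7x)
= 217 * cos(7x)
Evaluate at x = 0:
= 217 * cos(0)
= 217 * 1
= 217

217


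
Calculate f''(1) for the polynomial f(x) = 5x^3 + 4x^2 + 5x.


First derivative:
f'(x) = 15x^2 + 8x + 5
Second derivative:
f''(x) = 30x + 8
Substitute x = 1:
f''(1) = 30 * 1 + 8
= 30 + 8
= 38

38


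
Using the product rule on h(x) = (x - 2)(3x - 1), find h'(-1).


Let u(x) = x - 2 and v(x) = 3x - 1
u'(x) = 1
v'(x) = 3
Product rule: h'(x) = u'(x)*v(x) + u(x)*v'(x)
= 1 * (3x - 1) + (x - 2) * 3
At x = -1:
u(-1) = 1 * (-1) - 2 = -3
v(-1) = 3 * (-1) - 1 = -4
h'(-1) = 1 * (-4) + (-3) * 3
= -4 - 9
= -13

-13


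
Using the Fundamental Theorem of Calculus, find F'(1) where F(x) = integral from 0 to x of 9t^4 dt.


By the Fundamental Theorem of Calculus (Part 1):
If F(x) = integral from 0 to x of f(t) dt, then F'(x) = f(x)
Here f(t) = 9t^4
So F'(x) = 9x^4
Evaluate at x = 1:
F'(1) = 9 * 1^4
= 9 * 1
= 9

9


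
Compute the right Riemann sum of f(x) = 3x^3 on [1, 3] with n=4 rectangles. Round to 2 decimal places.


Right Riemann sum uses right endpoints of each subinterval.
Interval: [1, 3], n = 4
dx = (3 - 1) / 4 = 1/2
Right endpoints: [3/2, 2, 5/2, 3]
f values: [81/8, 24, 375/8, 81]
Sum = dx * (sum of f values)
= 1/2 * 162
= 81 = 81.00

81.00
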